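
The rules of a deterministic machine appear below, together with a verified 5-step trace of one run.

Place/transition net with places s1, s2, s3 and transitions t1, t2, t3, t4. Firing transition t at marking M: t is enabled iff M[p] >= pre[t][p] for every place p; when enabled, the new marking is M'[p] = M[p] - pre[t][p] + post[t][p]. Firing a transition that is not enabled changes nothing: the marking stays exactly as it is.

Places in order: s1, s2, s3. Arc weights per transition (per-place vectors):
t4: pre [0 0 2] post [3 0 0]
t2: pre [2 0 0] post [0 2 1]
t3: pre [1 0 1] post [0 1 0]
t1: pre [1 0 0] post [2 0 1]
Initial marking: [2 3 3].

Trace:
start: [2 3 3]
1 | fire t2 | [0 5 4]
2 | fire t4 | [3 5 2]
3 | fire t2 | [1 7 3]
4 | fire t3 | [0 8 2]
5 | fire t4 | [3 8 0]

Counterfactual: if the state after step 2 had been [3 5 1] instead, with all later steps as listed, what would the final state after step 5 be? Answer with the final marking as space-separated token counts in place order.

state after step 2 := [3 5 1]
3 | fire t2 | [1 7 2]
4 | fire t3 | [0 8 1]
5 | fire t4 | [0 8 1]

0 8 1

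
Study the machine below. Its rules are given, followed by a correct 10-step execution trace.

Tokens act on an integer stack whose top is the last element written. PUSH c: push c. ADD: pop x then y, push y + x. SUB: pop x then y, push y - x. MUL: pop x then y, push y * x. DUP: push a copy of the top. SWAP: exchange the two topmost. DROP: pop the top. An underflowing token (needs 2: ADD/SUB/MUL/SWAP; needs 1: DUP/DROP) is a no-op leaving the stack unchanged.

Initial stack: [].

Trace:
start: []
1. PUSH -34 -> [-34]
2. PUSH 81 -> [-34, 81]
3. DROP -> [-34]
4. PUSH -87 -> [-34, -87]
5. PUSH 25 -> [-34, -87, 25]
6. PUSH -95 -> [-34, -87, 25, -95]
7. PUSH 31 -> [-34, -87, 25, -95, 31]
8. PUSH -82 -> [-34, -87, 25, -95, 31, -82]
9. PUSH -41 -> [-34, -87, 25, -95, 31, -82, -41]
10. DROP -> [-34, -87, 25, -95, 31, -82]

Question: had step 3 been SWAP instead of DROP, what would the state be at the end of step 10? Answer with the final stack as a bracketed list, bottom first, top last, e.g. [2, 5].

(re-executing from step 3 with the substitution; state before step 3: [-34, 81])
3. SWAP -> [81, -34]
4. PUSH -87 -> [81, -34, -87]
5. PUSH 25 -> [81, -34, -87, 25]
6. PUSH -95 -> [81, -34, -87, 25, -95]
7. PUSH 31 -> [81, -34, -87, 25, -95, 31]
8. PUSH -82 -> [81, -34, -87, 25, -95, 31, -82]
9. PUSH -41 -> [81, -34, -87, 25, -95, 31, -82, -41]
10. DROP -> [81, -34, -87, 25, -95, 31, -82]

[81, -34, -87, 25, -95, 31, -82]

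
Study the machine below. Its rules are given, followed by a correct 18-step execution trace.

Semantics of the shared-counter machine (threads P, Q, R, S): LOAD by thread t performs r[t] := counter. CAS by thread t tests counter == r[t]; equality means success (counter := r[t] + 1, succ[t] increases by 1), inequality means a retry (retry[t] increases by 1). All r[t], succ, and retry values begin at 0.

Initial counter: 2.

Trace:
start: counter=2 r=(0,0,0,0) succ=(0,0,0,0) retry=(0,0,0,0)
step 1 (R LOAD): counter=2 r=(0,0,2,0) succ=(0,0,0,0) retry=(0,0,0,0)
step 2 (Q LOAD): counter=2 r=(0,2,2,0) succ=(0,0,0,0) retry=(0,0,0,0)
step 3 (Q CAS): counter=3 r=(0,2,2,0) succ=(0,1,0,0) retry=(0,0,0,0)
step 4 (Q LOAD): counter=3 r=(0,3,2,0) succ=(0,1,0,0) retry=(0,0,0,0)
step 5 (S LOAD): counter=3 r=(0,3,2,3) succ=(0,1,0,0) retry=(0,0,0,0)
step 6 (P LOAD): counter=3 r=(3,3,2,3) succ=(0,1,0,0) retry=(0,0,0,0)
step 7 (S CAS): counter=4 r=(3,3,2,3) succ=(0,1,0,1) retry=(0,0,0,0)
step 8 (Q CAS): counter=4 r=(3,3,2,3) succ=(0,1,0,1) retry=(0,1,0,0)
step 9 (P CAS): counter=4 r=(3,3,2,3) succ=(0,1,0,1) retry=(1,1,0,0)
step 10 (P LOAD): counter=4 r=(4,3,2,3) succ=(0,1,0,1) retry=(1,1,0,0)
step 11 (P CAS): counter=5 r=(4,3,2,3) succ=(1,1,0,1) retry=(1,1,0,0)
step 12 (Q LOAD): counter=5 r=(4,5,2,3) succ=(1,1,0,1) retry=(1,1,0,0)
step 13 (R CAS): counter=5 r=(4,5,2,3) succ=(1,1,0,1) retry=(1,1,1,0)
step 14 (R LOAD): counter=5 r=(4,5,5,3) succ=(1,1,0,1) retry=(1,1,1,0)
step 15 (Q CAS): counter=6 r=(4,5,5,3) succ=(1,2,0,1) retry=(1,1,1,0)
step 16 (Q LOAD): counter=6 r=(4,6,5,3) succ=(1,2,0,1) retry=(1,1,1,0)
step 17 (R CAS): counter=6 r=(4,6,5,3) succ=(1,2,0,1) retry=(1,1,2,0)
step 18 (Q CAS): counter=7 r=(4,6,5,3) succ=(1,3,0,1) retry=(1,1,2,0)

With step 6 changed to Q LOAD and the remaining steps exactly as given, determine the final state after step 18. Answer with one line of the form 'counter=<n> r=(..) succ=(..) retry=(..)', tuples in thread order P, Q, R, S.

(re-executing from step 6 with the substitution; state before step 6: counter=3 r=(0,3,2,3) succ=(0,1,0,0) retry=(0,0,0,0))
step 6 (Q LOAD): counter=3 r=(0,3,2,3) succ=(0,1,0,0) retry=(0,0,0,0)
step 7 (S CAS): counter=4 r=(0,3,2,3) succ=(0,1,0,1) retry=(0,0,0,0)
step 8 (Q CAS): counter=4 r=(0,3,2,3) succ=(0,1,0,1) retry=(0,1,0,0)
step 9 (P CAS): counter=4 r=(0,3,2,3) succ=(0,1,0,1) retry=(1,1,0,0)
step 10 (P LOAD): counter=4 r=(4,3,2,3) succ=(0,1,0,1) retry=(1,1,0,0)
step 11 (P CAS): counter=5 r=(4,3,2,3) succ=(1,1,0,1) retry=(1,1,0,0)
step 12 (Q LOAD): counter=5 r=(4,5,2,3) succ=(1,1,0,1) retry=(1,1,0,0)
step 13 (R CAS): counter=5 r=(4,5,2,3) succ=(1,1,0,1) retry=(1,1,1,0)
step 14 (R LOAD): counter=5 r=(4,5,5,3) succ=(1,1,0,1) retry=(1,1,1,0)
step 15 (Q CAS): counter=6 r=(4,5,5,3) succ=(1,2,0,1) retry=(1,1,1,0)
step 16 (Q LOAD): counter=6 r=(4,6,5,3) succ=(1,2,0,1) retry=(1,1,1,0)
step 17 (R CAS): counter=6 r=(4,6,5,3) succ=(1,2,0,1) retry=(1,1,2,0)
step 18 (Q CAS): counter=7 r=(4,6,5,3) succ=(1,3,0,1) retry=(1,1,2,0)

counter=7 r=(4,6,5,3) succ=(1,3,0,1) retry=(1,1,2,0)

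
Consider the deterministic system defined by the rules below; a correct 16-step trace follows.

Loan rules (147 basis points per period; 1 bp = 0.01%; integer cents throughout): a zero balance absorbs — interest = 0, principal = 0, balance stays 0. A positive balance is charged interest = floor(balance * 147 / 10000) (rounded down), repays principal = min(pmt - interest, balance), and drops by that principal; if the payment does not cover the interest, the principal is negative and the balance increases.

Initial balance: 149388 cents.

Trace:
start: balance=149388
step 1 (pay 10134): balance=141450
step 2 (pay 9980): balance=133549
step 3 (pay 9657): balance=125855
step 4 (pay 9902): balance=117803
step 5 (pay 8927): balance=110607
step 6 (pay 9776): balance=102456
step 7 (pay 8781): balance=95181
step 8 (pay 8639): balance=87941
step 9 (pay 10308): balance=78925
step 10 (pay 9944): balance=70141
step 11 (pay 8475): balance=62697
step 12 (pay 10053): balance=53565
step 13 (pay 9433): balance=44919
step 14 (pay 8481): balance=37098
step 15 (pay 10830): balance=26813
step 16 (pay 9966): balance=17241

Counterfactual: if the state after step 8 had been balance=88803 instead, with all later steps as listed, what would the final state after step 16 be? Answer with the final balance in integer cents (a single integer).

18209

state after step 8 := balance=88803
step 9 (pay 10308): balance=79800
step 10 (pay 9944): balance=71029
step 11 (pay 8475): balance=63598
step 12 (pay 10053): balance=54479
step 13 (pay 9433): balance=45846
step 14 (pay 8481): balance=38038
step 15 (pay 10830): balance=27767
step 16 (pay 9966): balance=18209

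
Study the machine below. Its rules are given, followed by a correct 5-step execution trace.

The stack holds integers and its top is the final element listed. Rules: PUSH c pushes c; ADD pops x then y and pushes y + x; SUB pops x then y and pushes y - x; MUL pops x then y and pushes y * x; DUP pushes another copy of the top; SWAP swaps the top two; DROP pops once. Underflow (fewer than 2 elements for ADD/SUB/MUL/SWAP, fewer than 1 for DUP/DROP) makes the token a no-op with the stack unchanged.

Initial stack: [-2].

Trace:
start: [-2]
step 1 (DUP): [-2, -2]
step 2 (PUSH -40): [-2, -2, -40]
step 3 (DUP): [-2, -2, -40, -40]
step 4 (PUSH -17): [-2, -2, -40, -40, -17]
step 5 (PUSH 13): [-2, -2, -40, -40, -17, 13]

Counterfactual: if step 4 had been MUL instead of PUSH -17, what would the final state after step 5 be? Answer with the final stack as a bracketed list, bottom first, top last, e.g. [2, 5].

(re-executing from step 4 with the substitution; state before step 4: [-2, -2, -40, -40])
step 4 (MUL): [-2, -2, 1600]
step 5 (PUSH 13): [-2, -2, 1600, 13]

[-2, -2, 1600, 13]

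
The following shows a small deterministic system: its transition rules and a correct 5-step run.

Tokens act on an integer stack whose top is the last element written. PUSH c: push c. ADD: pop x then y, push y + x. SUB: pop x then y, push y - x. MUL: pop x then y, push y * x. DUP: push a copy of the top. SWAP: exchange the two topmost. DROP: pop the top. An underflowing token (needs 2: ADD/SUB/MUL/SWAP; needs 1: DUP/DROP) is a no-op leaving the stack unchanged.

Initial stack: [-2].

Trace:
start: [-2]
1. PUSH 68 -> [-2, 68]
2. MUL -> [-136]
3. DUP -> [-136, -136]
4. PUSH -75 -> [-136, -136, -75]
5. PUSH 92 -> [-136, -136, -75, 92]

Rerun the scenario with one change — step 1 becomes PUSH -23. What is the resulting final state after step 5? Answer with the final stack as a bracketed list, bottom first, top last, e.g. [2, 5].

[46, 46, -75, 92]

(re-executing from step 1 with the substitution; state before step 1: [-2])
1. PUSH -23 -> [-2, -23]
2. MUL -> [46]
3. DUP -> [46, 46]
4. PUSH -75 -> [46, 46, -75]
5. PUSH 92 -> [46, 46, -75, 92]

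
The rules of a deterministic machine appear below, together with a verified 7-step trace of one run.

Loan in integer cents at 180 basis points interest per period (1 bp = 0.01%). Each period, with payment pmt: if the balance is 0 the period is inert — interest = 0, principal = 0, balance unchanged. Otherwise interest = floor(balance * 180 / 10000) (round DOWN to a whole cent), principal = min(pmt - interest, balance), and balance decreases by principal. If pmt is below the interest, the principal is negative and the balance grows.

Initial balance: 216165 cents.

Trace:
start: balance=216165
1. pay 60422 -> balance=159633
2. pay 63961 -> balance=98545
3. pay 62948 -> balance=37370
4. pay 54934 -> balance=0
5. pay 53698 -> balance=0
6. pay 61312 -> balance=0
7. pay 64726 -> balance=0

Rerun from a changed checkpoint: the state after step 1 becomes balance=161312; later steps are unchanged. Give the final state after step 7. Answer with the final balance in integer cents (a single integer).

0

state after step 1 := balance=161312
2. pay 63961 -> balance=100254
3. pay 62948 -> balance=39110
4. pay 54934 -> balance=0
5. pay 53698 -> balance=0
6. pay 61312 -> balance=0
7. pay 64726 -> balance=0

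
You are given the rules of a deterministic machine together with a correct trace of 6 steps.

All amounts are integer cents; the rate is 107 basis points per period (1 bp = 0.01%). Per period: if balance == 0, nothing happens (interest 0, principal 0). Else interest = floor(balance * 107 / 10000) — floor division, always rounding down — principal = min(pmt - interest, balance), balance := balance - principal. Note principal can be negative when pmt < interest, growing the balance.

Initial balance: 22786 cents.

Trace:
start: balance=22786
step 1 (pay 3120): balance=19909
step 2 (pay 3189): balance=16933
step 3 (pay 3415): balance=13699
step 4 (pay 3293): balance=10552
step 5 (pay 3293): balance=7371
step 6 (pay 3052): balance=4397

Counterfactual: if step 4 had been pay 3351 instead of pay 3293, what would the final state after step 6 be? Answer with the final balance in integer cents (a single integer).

(re-executing from step 4 with the substitution; state before step 4: balance=13699)
step 4 (pay 3351): balance=10494
step 5 (pay 3293): balance=7313
step 6 (pay 3052): balance=4339

4339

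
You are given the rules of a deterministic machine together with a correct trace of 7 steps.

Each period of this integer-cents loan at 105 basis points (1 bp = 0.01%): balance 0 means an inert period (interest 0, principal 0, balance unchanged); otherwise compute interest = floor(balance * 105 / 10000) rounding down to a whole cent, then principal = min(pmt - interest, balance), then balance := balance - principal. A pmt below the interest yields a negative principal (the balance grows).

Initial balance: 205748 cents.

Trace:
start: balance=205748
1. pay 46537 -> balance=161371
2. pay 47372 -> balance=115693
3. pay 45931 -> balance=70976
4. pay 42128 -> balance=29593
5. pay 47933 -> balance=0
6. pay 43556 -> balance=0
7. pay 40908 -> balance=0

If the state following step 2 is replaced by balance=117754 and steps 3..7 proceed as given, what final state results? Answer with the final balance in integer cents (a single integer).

0

state after step 2 := balance=117754
3. pay 45931 -> balance=73059
4. pay 42128 -> balance=31698
5. pay 47933 -> balance=0
6. pay 43556 -> balance=0
7. pay 40908 -> balance=0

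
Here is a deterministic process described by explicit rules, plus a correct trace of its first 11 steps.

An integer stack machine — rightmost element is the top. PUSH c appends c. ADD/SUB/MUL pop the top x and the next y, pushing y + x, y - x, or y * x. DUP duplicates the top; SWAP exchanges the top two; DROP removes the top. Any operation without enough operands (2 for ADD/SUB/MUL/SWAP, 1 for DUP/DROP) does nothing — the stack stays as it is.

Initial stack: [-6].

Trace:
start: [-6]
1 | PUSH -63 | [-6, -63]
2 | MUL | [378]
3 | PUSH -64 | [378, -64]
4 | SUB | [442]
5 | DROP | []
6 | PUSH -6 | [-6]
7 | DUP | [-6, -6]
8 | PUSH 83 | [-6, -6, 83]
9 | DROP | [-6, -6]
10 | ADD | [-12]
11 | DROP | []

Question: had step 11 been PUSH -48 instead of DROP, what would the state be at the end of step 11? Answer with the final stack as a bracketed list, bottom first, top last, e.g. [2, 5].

[-12, -48]

(re-executing from step 11 with the substitution; state before step 11: [-12])
11 | PUSH -48 | [-12, -48]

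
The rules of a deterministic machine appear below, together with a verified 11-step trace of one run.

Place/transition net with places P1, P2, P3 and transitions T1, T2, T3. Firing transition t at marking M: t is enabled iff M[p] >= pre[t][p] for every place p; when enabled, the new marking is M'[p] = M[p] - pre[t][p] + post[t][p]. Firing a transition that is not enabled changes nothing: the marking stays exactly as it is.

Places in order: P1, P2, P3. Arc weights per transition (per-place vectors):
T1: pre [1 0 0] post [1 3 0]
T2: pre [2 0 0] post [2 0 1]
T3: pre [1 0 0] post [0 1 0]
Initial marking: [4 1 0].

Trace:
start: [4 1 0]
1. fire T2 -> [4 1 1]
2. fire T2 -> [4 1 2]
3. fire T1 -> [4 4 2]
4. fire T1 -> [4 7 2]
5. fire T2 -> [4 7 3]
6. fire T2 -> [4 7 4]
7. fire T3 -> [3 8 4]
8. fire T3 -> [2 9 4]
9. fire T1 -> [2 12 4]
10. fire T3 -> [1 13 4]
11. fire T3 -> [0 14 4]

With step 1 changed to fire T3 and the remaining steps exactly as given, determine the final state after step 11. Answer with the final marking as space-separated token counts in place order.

(re-executing from step 1 with the substitution; state before step 1: [4 1 0])
1. fire T3 -> [3 2 0]
2. fire T2 -> [3 2 1]
3. fire T1 -> [3 5 1]
4. fire T1 -> [3 8 1]
5. fire T2 -> [3 8 2]
6. fire T2 -> [3 8 3]
7. fire T3 -> [2 9 3]
8. fire T3 -> [1 10 3]
9. fire T1 -> [1 13 3]
10. fire T3 -> [0 14 3]
11. fire T3 -> [0 14 3]

0 14 3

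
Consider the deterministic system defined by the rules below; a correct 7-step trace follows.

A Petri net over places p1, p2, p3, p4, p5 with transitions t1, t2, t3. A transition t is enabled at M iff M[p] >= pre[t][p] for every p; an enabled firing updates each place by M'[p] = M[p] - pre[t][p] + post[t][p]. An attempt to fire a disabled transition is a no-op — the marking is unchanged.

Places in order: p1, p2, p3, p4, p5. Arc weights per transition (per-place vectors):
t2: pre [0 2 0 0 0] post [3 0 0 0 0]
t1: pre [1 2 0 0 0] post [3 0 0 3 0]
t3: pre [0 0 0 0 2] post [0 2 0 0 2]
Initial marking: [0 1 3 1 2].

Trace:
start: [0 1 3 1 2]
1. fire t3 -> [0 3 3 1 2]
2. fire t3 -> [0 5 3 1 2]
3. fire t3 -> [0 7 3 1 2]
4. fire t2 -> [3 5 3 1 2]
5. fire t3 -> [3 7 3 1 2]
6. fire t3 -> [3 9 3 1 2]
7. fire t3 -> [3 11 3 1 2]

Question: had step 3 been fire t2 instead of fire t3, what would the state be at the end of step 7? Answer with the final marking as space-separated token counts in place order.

(re-executing from step 3 with the substitution; state before step 3: [0 5 3 1 2])
3. fire t2 -> [3 3 3 1 2]
4. fire t2 -> [6 1 3 1 2]
5. fire t3 -> [6 3 3 1 2]
6. fire t3 -> [6 5 3 1 2]
7. fire t3 -> [6 7 3 1 2]

6 7 3 1 2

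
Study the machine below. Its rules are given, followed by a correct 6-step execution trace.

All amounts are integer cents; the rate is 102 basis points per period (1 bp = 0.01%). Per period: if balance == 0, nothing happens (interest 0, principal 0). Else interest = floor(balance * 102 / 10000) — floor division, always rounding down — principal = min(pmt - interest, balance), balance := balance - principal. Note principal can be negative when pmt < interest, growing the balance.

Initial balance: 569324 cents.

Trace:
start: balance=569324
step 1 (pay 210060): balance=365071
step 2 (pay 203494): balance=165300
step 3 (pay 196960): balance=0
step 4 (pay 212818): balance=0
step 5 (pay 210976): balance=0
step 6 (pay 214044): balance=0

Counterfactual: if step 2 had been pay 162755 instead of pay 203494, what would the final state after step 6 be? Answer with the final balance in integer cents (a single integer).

(re-executing from step 2 with the substitution; state before step 2: balance=365071)
step 2 (pay 162755): balance=206039
step 3 (pay 196960): balance=11180
step 4 (pay 212818): balance=0
step 5 (pay 210976): balance=0
step 6 (pay 214044): balance=0

0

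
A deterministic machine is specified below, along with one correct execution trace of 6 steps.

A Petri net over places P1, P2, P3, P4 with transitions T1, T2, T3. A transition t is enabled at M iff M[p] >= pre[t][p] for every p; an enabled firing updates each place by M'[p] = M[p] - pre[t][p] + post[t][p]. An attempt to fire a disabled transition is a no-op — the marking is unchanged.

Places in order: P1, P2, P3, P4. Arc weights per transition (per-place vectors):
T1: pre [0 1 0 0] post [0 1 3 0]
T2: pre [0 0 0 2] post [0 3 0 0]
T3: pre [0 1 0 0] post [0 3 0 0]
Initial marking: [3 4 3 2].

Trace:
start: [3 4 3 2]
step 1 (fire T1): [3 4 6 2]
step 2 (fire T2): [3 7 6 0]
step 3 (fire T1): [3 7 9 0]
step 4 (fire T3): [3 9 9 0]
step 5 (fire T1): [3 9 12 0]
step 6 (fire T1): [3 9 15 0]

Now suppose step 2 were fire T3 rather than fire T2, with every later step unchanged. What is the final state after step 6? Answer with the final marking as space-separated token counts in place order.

(re-executing from step 2 with the substitution; state before step 2: [3 4 6 2])
step 2 (fire T3): [3 6 6 2]
step 3 (fire T1): [3 6 9 2]
step 4 (fire T3): [3 8 9 2]
step 5 (fire T1): [3 8 12 2]
step 6 (fire T1): [3 8 15 2]

3 8 15 2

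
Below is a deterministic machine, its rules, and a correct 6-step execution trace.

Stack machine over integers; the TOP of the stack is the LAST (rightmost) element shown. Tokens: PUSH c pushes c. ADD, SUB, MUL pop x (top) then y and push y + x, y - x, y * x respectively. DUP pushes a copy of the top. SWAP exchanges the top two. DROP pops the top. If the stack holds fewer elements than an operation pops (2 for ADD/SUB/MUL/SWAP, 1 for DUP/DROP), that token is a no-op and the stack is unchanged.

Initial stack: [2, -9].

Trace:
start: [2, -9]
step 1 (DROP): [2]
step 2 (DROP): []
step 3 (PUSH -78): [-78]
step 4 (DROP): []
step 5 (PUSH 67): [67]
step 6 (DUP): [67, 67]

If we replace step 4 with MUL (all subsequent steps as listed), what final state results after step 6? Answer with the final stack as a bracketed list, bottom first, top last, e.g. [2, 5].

[-78, 67, 67]

(re-executing from step 4 with the substitution; state before step 4: [-78])
step 4 (MUL): [-78]
step 5 (PUSH 67): [-78, 67]
step 6 (DUP): [-78, 67, 67]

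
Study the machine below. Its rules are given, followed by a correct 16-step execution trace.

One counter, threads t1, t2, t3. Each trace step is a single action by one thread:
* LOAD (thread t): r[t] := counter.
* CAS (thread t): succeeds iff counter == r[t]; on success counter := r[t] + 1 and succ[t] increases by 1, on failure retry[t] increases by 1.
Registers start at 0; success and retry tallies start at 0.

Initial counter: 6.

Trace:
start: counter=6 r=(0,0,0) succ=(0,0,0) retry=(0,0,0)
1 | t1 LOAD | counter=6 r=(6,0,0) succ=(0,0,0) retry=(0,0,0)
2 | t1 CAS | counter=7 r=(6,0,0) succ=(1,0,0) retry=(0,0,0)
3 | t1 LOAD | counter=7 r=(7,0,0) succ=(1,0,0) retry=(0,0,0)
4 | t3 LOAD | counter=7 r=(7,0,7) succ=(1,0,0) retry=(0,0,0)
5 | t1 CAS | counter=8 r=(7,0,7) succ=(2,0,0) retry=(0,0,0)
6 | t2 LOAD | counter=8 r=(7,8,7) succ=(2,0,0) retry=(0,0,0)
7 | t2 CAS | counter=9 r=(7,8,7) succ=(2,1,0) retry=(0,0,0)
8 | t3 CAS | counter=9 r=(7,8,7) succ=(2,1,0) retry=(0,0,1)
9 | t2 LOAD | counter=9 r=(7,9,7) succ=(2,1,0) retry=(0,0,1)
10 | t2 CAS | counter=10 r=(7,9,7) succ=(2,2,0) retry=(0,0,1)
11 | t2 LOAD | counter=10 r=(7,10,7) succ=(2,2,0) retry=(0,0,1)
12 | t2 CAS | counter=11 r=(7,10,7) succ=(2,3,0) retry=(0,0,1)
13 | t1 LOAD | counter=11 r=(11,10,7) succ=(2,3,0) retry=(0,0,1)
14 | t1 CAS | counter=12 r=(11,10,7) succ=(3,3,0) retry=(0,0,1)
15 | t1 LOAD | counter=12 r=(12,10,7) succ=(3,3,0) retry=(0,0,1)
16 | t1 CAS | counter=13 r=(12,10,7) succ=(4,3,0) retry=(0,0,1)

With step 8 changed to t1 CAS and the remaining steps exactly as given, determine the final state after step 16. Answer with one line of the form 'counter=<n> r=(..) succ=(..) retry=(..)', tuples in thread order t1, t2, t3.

(re-executing from step 8 with the substitution; state before step 8: counter=9 r=(7,8,7) succ=(2,1,0) retry=(0,0,0))
8 | t1 CAS | counter=9 r=(7,8,7) succ=(2,1,0) retry=(1,0,0)
9 | t2 LOAD | counter=9 r=(7,9,7) succ=(2,1,0) retry=(1,0,0)
10 | t2 CAS | counter=10 r=(7,9,7) succ=(2,2,0) retry=(1,0,0)
11 | t2 LOAD | counter=10 r=(7,10,7) succ=(2,2,0) retry=(1,0,0)
12 | t2 CAS | counter=11 r=(7,10,7) succ=(2,3,0) retry=(1,0,0)
13 | t1 LOAD | counter=11 r=(11,10,7) succ=(2,3,0) retry=(1,0,0)
14 | t1 CAS | counter=12 r=(11,10,7) succ=(3,3,0) retry=(1,0,0)
15 | t1 LOAD | counter=12 r=(12,10,7) succ=(3,3,0) retry=(1,0,0)
16 | t1 CAS | counter=13 r=(12,10,7) succ=(4,3,0) retry=(1,0,0)

counter=13 r=(12,10,7) succ=(4,3,0) retry=(1,0,0)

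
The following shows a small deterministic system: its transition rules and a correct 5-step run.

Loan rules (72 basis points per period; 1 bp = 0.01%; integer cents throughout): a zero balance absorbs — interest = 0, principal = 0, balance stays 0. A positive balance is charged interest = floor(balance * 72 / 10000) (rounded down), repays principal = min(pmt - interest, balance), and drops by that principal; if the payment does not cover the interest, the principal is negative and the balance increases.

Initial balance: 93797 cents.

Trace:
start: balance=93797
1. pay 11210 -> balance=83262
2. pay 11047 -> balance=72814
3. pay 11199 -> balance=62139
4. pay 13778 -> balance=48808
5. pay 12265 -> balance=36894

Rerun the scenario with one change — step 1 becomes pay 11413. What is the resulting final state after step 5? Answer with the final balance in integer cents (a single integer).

36684

(re-executing from step 1 with the substitution; state before step 1: balance=93797)
1. pay 11413 -> balance=83059
2. pay 11047 -> balance=72610
3. pay 11199 -> balance=61933
4. pay 13778 -> balance=48600
5. pay 12265 -> balance=36684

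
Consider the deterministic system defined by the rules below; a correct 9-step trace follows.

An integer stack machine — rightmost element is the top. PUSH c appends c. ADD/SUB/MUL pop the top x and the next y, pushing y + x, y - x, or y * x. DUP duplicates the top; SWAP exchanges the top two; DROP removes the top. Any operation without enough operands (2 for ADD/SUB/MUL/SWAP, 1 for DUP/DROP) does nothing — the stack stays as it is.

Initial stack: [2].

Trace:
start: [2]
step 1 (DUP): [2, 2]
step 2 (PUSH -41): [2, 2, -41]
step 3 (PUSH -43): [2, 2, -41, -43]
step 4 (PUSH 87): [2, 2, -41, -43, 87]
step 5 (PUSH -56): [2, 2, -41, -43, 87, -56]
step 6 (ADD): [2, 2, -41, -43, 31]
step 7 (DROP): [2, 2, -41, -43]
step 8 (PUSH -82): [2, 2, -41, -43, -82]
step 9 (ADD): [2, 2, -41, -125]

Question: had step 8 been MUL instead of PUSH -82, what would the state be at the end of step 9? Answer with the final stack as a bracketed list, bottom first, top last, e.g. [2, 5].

(re-executing from step 8 with the substitution; state before step 8: [2, 2, -41, -43])
step 8 (MUL): [2, 2, 1763]
step 9 (ADD): [2, 1765]

[2, 1765]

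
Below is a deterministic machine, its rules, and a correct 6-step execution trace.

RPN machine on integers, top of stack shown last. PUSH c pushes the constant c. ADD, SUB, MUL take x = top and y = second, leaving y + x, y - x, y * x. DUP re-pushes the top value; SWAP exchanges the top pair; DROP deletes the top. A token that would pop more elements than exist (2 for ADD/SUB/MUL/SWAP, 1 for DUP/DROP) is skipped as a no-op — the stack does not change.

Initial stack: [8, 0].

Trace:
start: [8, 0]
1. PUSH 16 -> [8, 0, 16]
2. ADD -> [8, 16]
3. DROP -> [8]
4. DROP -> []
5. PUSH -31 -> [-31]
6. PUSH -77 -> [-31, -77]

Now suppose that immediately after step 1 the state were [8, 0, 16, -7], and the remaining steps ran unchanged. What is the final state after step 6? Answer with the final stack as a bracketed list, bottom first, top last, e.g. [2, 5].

state after step 1 := [8, 0, 16, -7]
2. ADD -> [8, 0, 9]
3. DROP -> [8, 0]
4. DROP -> [8]
5. PUSH -31 -> [8, -31]
6. PUSH -77 -> [8, -31, -77]

[8, -31, -77]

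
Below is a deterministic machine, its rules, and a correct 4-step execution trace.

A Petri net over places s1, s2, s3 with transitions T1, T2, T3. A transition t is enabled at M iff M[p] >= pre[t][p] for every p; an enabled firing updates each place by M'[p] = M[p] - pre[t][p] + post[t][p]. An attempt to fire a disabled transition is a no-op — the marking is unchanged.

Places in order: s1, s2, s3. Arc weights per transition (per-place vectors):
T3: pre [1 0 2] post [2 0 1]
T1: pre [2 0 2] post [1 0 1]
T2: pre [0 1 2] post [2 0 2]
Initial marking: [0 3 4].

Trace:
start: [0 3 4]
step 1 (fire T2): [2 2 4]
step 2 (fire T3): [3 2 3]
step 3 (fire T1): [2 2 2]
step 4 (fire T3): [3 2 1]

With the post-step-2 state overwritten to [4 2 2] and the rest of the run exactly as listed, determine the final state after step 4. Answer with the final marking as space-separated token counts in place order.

3 2 1

state after step 2 := [4 2 2]
step 3 (fire T1): [3 2 1]
step 4 (fire T3): [3 2 1]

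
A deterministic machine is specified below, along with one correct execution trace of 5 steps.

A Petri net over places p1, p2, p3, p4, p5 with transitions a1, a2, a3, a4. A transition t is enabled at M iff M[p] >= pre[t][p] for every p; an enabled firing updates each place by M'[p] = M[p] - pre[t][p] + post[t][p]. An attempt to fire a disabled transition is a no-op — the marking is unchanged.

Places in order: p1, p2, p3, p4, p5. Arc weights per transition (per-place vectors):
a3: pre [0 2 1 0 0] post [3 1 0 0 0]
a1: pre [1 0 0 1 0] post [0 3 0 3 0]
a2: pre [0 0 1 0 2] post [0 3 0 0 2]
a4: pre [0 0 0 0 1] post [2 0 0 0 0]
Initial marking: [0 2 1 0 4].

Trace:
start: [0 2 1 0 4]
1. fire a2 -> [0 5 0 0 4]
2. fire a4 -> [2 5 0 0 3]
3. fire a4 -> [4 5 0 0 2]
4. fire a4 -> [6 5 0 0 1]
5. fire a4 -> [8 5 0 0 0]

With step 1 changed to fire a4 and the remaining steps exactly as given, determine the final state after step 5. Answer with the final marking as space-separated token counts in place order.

8 2 1 0 0

(re-executing from step 1 with the substitution; state before step 1: [0 2 1 0 4])
1. fire a4 -> [2 2 1 0 3]
2. fire a4 -> [4 2 1 0 2]
3. fire a4 -> [6 2 1 0 1]
4. fire a4 -> [8 2 1 0 0]
5. fire a4 -> [8 2 1 0 0]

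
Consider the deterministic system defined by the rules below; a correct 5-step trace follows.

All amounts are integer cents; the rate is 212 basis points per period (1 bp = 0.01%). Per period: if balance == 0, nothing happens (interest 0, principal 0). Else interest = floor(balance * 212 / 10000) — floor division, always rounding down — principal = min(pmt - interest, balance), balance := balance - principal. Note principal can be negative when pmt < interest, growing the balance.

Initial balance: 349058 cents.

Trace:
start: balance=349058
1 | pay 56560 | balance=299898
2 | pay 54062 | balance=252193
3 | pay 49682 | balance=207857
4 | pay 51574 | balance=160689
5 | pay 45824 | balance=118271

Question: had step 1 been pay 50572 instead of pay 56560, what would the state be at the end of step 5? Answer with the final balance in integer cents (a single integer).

124783

(re-executing from step 1 with the substitution; state before step 1: balance=349058)
1 | pay 50572 | balance=305886
2 | pay 54062 | balance=258308
3 | pay 49682 | balance=214102
4 | pay 51574 | balance=167066
5 | pay 45824 | balance=124783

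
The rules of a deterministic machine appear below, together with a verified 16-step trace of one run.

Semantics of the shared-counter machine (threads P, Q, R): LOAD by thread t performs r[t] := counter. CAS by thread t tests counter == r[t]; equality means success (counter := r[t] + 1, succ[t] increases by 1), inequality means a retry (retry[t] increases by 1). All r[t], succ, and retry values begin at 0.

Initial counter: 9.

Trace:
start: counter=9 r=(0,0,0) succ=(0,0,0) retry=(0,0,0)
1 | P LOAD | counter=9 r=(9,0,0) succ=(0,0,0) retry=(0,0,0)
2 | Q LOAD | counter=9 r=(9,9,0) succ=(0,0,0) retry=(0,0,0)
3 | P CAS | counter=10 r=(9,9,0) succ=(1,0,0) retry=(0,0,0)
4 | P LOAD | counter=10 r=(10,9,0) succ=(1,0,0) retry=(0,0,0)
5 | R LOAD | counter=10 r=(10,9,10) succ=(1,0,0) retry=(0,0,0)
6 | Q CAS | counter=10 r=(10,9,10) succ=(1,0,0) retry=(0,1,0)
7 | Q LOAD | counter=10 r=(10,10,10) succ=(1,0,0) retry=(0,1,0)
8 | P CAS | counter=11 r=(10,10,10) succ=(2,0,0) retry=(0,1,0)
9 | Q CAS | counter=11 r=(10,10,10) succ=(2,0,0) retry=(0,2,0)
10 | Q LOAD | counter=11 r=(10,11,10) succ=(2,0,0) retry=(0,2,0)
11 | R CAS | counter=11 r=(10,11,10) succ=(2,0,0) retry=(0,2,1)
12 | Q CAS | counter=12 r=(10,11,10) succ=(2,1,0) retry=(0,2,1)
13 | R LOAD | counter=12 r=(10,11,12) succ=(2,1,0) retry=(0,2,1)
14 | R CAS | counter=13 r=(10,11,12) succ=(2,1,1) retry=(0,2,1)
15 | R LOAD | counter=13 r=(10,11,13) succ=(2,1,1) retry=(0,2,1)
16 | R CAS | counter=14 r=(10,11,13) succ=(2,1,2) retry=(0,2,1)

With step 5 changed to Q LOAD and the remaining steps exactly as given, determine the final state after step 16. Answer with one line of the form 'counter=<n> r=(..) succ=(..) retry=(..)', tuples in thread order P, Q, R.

(re-executing from step 5 with the substitution; state before step 5: counter=10 r=(10,9,0) succ=(1,0,0) retry=(0,0,0))
5 | Q LOAD | counter=10 r=(10,10,0) succ=(1,0,0) retry=(0,0,0)
6 | Q CAS | counter=11 r=(10,10,0) succ=(1,1,0) retry=(0,0,0)
7 | Q LOAD | counter=11 r=(10,11,0) succ=(1,1,0) retry=(0,0,0)
8 | P CAS | counter=11 r=(10,11,0) succ=(1,1,0) retry=(1,0,0)
9 | Q CAS | counter=12 r=(10,11,0) succ=(1,2,0) retry=(1,0,0)
10 | Q LOAD | counter=12 r=(10,12,0) succ=(1,2,0) retry=(1,0,0)
11 | R CAS | counter=12 r=(10,12,0) succ=(1,2,0) retry=(1,0,1)
12 | Q CAS | counter=13 r=(10,12,0) succ=(1,3,0) retry=(1,0,1)
13 | R LOAD | counter=13 r=(10,12,13) succ=(1,3,0) retry=(1,0,1)
14 | R CAS | counter=14 r=(10,12,13) succ=(1,3,1) retry=(1,0,1)
15 | R LOAD | counter=14 r=(10,12,14) succ=(1,3,1) retry=(1,0,1)
16 | R CAS | counter=15 r=(10,12,14) succ=(1,3,2) retry=(1,0,1)

counter=15 r=(10,12,14) succ=(1,3,2) retry=(1,0,1)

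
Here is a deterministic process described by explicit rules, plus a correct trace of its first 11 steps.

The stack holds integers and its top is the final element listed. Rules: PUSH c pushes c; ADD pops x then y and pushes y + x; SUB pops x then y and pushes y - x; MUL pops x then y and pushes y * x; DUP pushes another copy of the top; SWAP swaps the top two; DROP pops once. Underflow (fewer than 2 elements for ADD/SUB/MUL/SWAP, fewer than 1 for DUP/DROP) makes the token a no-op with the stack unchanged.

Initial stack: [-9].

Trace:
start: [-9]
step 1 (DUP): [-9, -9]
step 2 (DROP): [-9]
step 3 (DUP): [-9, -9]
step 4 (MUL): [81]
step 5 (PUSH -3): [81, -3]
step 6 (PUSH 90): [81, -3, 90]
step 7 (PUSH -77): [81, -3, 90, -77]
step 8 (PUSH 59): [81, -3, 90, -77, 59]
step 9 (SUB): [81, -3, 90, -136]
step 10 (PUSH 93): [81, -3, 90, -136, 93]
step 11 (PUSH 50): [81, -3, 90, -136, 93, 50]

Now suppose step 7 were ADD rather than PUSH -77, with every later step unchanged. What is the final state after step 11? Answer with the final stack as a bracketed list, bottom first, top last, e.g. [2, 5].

[81, 28, 93, 50]

(re-executing from step 7 with the substitution; state before step 7: [81, -3, 90])
step 7 (ADD): [81, 87]
step 8 (PUSH 59): [81, 87, 59]
step 9 (SUB): [81, 28]
step 10 (PUSH 93): [81, 28, 93]
step 11 (PUSH 50): [81, 28, 93, 50]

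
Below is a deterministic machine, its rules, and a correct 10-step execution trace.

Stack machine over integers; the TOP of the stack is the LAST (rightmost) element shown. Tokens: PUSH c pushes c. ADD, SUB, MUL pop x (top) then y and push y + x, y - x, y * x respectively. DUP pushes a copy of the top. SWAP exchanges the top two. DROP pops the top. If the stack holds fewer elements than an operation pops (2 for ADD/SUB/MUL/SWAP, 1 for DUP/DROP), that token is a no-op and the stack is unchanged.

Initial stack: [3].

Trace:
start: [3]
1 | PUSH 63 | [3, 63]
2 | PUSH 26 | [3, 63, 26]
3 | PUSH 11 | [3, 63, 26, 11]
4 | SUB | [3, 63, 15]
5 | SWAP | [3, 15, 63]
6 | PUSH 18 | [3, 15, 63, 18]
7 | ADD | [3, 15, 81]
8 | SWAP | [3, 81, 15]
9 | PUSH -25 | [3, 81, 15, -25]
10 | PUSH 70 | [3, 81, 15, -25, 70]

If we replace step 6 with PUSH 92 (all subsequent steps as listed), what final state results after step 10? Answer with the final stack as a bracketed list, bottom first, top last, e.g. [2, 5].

[3, 155, 15, -25, 70]

(re-executing from step 6 with the substitution; state before step 6: [3, 15, 63])
6 | PUSH 92 | [3, 15, 63, 92]
7 | ADD | [3, 15, 155]
8 | SWAP | [3, 155, 15]
9 | PUSH -25 | [3, 155, 15, -25]
10 | PUSH 70 | [3, 155, 15, -25, 70]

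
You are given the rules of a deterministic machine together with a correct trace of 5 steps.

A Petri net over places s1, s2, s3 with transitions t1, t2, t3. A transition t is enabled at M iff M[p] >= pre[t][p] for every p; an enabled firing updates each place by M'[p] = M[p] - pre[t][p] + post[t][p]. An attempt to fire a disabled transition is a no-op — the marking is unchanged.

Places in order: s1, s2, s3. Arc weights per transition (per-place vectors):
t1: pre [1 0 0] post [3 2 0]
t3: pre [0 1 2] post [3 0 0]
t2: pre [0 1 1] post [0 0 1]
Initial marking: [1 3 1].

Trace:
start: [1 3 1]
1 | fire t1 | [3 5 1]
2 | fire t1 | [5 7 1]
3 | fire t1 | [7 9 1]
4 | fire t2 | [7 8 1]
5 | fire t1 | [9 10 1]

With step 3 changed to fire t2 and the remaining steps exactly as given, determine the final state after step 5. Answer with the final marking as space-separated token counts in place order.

7 7 1

(re-executing from step 3 with the substitution; state before step 3: [5 7 1])
3 | fire t2 | [5 6 1]
4 | fire t2 | [5 5 1]
5 | fire t1 | [7 7 1]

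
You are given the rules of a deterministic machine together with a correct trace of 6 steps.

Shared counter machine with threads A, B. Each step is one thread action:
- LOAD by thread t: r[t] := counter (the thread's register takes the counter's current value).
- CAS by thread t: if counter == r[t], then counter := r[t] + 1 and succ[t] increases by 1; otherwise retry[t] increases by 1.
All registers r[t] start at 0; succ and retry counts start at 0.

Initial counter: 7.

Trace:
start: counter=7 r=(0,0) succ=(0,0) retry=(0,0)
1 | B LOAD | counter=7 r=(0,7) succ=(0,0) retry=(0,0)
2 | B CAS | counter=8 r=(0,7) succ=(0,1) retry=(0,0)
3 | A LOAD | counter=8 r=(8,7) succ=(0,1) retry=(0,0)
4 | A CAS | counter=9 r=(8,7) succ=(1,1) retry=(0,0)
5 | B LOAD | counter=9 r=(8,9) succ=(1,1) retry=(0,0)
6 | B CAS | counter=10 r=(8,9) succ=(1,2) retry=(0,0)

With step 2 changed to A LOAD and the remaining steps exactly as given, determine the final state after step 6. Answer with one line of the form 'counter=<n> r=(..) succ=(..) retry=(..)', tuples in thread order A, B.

(re-executing from step 2 with the substitution; state before step 2: counter=7 r=(0,7) succ=(0,0) retry=(0,0))
2 | A LOAD | counter=7 r=(7,7) succ=(0,0) retry=(0,0)
3 | A LOAD | counter=7 r=(7,7) succ=(0,0) retry=(0,0)
4 | A CAS | counter=8 r=(7,7) succ=(1,0) retry=(0,0)
5 | B LOAD | counter=8 r=(7,8) succ=(1,0) retry=(0,0)
6 | B CAS | counter=9 r=(7,8) succ=(1,1) retry=(0,0)

counter=9 r=(7,8) succ=(1,1) retry=(0,0)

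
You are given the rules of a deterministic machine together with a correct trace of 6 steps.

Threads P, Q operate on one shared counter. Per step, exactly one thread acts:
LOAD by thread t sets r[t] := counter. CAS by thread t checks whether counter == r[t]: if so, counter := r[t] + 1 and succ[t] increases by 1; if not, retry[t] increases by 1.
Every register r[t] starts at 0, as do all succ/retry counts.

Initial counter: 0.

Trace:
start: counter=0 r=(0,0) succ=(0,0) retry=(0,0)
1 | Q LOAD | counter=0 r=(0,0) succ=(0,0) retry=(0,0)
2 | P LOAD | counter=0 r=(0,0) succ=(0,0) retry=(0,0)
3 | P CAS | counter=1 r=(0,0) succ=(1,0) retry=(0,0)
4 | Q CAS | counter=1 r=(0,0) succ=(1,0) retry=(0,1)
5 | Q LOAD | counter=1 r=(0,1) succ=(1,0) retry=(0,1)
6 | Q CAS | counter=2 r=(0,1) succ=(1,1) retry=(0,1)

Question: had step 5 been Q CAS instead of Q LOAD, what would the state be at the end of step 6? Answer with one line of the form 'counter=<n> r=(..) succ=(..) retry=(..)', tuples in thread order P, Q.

(re-executing from step 5 with the substitution; state before step 5: counter=1 r=(0,0) succ=(1,0) retry=(0,1))
5 | Q CAS | counter=1 r=(0,0) succ=(1,0) retry=(0,2)
6 | Q CAS | counter=1 r=(0,0) succ=(1,0) retry=(0,3)

counter=1 r=(0,0) succ=(1,0) retry=(0,3)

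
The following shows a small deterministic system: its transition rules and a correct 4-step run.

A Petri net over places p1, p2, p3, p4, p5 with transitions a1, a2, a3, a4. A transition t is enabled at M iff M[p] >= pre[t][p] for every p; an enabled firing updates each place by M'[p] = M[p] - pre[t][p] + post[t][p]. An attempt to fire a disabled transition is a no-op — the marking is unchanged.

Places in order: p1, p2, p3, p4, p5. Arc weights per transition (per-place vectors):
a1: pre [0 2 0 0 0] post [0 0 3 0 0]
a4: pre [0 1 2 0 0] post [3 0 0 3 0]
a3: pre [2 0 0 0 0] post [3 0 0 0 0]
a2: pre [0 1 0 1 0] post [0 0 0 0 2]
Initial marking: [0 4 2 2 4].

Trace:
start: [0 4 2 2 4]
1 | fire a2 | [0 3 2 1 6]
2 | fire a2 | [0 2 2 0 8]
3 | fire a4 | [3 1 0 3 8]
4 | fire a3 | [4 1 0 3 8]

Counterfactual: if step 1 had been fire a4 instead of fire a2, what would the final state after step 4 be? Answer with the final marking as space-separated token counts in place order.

(re-executing from step 1 with the substitution; state before step 1: [0 4 2 2 4])
1 | fire a4 | [3 3 0 5 4]
2 | fire a2 | [3 2 0 4 6]
3 | fire a4 | [3 2 0 4 6]
4 | fire a3 | [4 2 0 4 6]

4 2 0 4 6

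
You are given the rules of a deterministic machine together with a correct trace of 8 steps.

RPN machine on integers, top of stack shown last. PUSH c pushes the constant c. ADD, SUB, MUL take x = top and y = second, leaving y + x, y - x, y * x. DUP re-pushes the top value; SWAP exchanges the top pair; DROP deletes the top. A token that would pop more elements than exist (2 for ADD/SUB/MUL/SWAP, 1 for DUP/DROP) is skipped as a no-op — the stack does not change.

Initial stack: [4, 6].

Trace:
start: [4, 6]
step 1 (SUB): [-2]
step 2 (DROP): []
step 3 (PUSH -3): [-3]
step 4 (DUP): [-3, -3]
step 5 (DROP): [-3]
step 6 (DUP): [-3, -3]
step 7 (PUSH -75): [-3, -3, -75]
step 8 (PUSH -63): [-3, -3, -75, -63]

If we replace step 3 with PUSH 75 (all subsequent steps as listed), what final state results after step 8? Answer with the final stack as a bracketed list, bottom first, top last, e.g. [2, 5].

(re-executing from step 3 with the substitution; state before step 3: [])
step 3 (PUSH 75): [75]
step 4 (DUP): [75, 75]
step 5 (DROP): [75]
step 6 (DUP): [75, 75]
step 7 (PUSH -75): [75, 75, -75]
step 8 (PUSH -63): [75, 75, -75, -63]

[75, 75, -75, -63]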